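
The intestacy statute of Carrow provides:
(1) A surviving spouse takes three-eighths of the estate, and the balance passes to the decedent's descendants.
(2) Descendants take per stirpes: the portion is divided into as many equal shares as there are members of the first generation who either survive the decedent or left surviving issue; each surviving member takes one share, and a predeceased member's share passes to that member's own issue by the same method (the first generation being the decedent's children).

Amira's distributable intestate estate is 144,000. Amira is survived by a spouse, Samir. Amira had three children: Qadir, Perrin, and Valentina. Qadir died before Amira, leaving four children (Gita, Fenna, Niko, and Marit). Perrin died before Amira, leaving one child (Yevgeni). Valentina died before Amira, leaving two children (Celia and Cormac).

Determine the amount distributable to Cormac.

Cormac receives 15,000.

Samir takes three-eighths of 144,000 = 54,000. The remaining 90,000 passes to the descendants.
The descendants' portion (90,000) is divided into 3 shares of 30,000: Qadir's 30,000 share passes to Qadir's issue; Perrin's 30,000 share passes to Perrin's issue; Valentina's 30,000 share passes to Valentina's issue.
Qadir's share (30,000) is divided into 4 shares of 7,500: Gita, Fenna, Niko, and Marit each take 7,500.
Perrin's share (30,000) passes entirely to Yevgeni.
Valentina's share (30,000) is divided into 2 shares of 15,000: Celia and Cormac each take 15,000.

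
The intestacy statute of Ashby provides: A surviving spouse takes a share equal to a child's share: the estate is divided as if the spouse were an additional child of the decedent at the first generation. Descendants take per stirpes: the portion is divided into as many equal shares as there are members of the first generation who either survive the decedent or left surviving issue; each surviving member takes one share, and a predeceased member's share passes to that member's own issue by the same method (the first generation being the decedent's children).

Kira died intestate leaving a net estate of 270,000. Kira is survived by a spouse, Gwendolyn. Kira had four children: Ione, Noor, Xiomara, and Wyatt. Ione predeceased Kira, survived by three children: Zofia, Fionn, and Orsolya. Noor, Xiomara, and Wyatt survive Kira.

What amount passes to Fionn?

The spouse counts as an additional share at the children's level, so there are 5 primary shares of 54,000. Gwendolyn takes one such share (54,000).
The children's combined portion (216,000) is divided into 4 shares of 54,000: Noor, Xiomara, and Wyatt each take 54,000; Ione's 54,000 share passes to Ione's issue.
Ione's share (54,000) is divided into 3 shares of 18,000: Zofia, Fionn, and Orsolya each take 18,000.

Fionn receives 18,000.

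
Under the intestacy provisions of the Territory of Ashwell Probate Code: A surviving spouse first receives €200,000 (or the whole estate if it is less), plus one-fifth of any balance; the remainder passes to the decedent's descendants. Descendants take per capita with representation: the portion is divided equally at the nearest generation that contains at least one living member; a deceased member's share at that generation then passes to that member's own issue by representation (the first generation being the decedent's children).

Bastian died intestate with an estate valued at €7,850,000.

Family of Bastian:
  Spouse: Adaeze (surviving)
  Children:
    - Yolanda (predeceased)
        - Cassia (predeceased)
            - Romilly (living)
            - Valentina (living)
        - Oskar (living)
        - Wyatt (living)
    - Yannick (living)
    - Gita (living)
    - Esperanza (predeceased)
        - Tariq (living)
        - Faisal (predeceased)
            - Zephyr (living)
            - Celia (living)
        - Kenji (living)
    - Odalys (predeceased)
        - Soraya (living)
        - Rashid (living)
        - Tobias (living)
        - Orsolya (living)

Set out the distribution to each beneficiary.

Adaeze first takes €200,000, leaving a balance of €7,650,000. Adaeze then takes one-fifth of the balance (€1,530,000), for a total of €1,730,000. The remaining €6,120,000 passes to the descendants.
The descendants' portion (€6,120,000) is divided into 5 shares of €1,224,000: Yannick and Gita each take €1,224,000; Yolanda's €1,224,000 share passes to Yolanda's issue; Esperanza's €1,224,000 share passes to Esperanza's issue; Odalys's €1,224,000 share passes to Odalys's issue.
Yolanda's share (€1,224,000) is divided into 3 shares of €408,000: Oskar and Wyatt each take €408,000; Cassia's €408,000 share passes to Cassia's issue.
Cassia's share (€408,000) is divided into 2 shares of €204,000: Romilly and Valentina each take €204,000.
Esperanza's share (€1,224,000) is divided into 3 shares of €408,000: Tariq and Kenji each take €408,000; Faisal's €408,000 share passes to Faisal's issue.
Faisal's share (€408,000) is divided into 2 shares of €204,000: Zephyr and Celia each take €204,000.
Odalys's share (€1,224,000) is divided into 4 shares of €306,000: Soraya, Rashid, Tobias, and Orsolya each take €306,000.

Adaeze: €1,730,000; Romilly: €204,000; Valentina: €204,000; Oskar: €408,000; Wyatt: €408,000; Yannick: €1,224,000; Gita: €1,224,000; Tariq: €408,000; Zephyr: €204,000; Celia: €204,000; Kenji: €408,000; Soraya: €306,000; Rashid: €306,000; Tobias: €306,000; Orsolya: €306,000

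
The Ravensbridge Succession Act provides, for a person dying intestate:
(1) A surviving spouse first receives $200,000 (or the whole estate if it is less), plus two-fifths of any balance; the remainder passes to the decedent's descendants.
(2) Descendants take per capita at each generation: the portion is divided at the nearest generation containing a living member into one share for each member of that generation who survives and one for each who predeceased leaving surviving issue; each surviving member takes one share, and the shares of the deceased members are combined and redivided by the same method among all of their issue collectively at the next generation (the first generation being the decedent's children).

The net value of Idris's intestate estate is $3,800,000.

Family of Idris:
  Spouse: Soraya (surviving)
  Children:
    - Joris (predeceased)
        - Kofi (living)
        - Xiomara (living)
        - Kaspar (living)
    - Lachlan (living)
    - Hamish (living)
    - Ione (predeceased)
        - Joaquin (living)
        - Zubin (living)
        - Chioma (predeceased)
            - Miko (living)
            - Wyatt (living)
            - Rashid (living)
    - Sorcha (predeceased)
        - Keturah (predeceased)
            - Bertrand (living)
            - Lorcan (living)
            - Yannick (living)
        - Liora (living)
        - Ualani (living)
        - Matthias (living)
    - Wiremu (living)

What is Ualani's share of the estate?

Ualani receives $108,000.

Soraya first takes $200,000, leaving a balance of $3,600,000. Soraya then takes two-fifths of the balance ($1,440,000), for a total of $1,640,000. The remaining $2,160,000 passes to the descendants.
The descendants' portion ($2,160,000) is divided at the children's generation into 6 shares of $360,000. Lachlan, Hamish, and Wiremu each take $360,000. The 3 shares of the deceased (Joris, Ione, and Sorcha) are combined into a pool of $1,080,000.
That pool ($1,080,000) is divided at the grandchildren's generation into 10 shares of $108,000. Kofi, Xiomara, Kaspar, Joaquin, Zubin, Liora, Ualani, and Matthias each take $108,000. The 2 shares of the deceased (Chioma and Keturah) are combined into a pool of $216,000.
That pool ($216,000) is divided at the great-grandchildren's generation equally among Miko, Wyatt, Rashid, Bertrand, Lorcan, and Yannick: $36,000 each.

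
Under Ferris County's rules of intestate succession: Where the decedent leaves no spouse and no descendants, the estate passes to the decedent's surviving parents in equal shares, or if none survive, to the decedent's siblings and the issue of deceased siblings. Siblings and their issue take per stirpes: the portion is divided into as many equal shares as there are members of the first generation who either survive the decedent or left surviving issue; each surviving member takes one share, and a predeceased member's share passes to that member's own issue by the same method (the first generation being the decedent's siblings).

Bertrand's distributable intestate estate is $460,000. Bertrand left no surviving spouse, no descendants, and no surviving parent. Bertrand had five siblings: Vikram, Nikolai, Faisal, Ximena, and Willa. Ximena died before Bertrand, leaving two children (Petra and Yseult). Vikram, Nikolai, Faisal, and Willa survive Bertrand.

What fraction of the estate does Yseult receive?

The entire $460,000 passes to the siblings and their issue.
That amount ($460,000) is divided into 5 shares of $92,000: Vikram, Nikolai, Faisal, and Willa each take $92,000; Ximena's $92,000 share passes to Ximena's issue.
Ximena's share ($92,000) is divided into 2 shares of $46,000: Petra and Yseult each take $46,000.

Yseult receives 1/10 of the estate.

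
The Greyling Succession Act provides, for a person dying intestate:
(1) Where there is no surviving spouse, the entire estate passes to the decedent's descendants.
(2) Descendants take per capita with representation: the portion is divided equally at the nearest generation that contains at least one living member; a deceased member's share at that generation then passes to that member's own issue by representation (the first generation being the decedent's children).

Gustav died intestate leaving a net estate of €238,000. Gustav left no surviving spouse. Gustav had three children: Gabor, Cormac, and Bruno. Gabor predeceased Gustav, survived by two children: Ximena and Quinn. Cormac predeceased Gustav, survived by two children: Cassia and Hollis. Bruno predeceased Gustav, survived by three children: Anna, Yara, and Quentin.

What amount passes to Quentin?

The entire €238,000 passes to the descendants.
No child survives, so the initial division is made at the grandchildren's generation.
That amount (€238,000) is divided into 7 shares of €34,000: Ximena, Quinn, Cassia, Hollis, Anna, Yara, and Quentin each take €34,000.

Quentin receives €34,000.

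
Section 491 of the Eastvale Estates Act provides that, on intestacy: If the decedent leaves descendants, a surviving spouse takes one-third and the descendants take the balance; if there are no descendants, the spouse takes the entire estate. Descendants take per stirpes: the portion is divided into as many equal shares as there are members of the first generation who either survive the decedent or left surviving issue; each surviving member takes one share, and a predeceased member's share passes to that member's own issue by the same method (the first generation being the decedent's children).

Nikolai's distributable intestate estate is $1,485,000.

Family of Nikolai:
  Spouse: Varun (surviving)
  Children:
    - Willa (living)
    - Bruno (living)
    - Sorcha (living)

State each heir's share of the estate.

Varun: $495,000; Willa: $330,000; Bruno: $330,000; Sorcha: $330,000

Varun takes one-third of $1,485,000 = $495,000. The remaining $990,000 passes to the descendants.
The descendants' portion ($990,000) is divided into 3 shares of $330,000: Willa, Bruno, and Sorcha each take $330,000.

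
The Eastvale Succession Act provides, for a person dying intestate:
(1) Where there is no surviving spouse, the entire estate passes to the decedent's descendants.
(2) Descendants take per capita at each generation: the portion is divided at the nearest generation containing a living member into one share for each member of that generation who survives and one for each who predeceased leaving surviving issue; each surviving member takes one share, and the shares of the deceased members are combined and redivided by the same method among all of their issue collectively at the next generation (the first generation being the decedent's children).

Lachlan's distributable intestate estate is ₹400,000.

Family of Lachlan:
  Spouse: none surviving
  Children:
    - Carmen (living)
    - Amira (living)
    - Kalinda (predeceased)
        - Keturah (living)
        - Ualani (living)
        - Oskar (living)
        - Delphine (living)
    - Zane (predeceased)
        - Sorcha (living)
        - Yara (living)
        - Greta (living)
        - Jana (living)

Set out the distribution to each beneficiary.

Carmen: ₹100,000; Amira: ₹100,000; Keturah: ₹25,000; Ualani: ₹25,000; Oskar: ₹25,000; Delphine: ₹25,000; Sorcha: ₹25,000; Yara: ₹25,000; Greta: ₹25,000; Jana: ₹25,000

The entire ₹400,000 passes to the descendants.
That amount (₹400,000) is divided at the children's generation into 4 shares of ₹100,000. Carmen and Amira each take ₹100,000. The 2 shares of the deceased (Kalinda and Zane) are combined into a pool of ₹200,000.
That pool (₹200,000) is divided at the grandchildren's generation equally among Keturah, Ualani, Oskar, Delphine, Sorcha, Yara, Greta, and Jana: ₹25,000 each.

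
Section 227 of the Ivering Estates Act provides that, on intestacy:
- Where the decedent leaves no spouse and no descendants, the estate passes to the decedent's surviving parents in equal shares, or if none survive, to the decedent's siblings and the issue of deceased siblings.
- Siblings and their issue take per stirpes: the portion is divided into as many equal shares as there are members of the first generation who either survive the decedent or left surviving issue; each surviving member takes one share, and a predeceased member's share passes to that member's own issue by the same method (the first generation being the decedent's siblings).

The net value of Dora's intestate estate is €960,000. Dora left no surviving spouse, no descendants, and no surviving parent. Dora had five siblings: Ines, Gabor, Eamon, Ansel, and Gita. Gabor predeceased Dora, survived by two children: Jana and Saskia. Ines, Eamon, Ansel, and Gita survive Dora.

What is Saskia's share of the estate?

Saskia receives €96,000.

The entire €960,000 passes to the siblings and their issue.
That amount (€960,000) is divided into 5 shares of €192,000: Ines, Eamon, Ansel, and Gita each take €192,000; Gabor's €192,000 share passes to Gabor's issue.
Gabor's share (€192,000) is divided into 2 shares of €96,000: Jana and Saskia each take €96,000.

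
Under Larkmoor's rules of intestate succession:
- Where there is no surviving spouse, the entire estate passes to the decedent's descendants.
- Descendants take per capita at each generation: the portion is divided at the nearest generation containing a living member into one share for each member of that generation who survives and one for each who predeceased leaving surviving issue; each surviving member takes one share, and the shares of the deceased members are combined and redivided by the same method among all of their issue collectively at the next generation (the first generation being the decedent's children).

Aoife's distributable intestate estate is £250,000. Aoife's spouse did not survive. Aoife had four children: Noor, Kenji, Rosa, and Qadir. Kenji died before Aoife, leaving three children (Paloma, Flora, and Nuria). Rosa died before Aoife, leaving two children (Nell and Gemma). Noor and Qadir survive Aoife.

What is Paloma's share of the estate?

Paloma receives £25,000.

The entire £250,000 passes to the descendants.
That amount (£250,000) is divided at the children's generation into 4 shares of £62,500. Noor and Qadir each take £62,500. The 2 shares of the deceased (Kenji and Rosa) are combined into a pool of £125,000.
That pool (£125,000) is divided at the grandchildren's generation equally among Paloma, Flora, Nuria, Nell, and Gemma: £25,000 each.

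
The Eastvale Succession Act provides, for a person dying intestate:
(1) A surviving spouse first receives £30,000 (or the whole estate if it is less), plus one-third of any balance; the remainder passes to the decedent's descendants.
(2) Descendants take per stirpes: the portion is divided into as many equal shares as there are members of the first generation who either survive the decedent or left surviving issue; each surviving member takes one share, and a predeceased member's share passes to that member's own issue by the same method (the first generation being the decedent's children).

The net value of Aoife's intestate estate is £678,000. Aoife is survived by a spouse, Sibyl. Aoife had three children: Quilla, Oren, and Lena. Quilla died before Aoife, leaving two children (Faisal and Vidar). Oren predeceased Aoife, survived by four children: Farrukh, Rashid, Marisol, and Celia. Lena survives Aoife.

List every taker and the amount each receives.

Sibyl first takes £30,000, leaving a balance of £648,000. Sibyl then takes one-third of the balance (£216,000), for a total of £246,000. The remaining £432,000 passes to the descendants.
The descendants' portion (£432,000) is divided into 3 shares of £144,000: Lena takes £144,000; Quilla's £144,000 share passes to Quilla's issue; Oren's £144,000 share passes to Oren's issue.
Quilla's share (£144,000) is divided into 2 shares of £72,000: Faisal and Vidar each take £72,000.
Oren's share (£144,000) is divided into 4 shares of £36,000: Farrukh, Rashid, Marisol, and Celia each take £36,000.

Sibyl: £246,000; Faisal: £72,000; Vidar: £72,000; Farrukh: £36,000; Rashid: £36,000; Marisol: £36,000; Celia: £36,000; Lena: £144,000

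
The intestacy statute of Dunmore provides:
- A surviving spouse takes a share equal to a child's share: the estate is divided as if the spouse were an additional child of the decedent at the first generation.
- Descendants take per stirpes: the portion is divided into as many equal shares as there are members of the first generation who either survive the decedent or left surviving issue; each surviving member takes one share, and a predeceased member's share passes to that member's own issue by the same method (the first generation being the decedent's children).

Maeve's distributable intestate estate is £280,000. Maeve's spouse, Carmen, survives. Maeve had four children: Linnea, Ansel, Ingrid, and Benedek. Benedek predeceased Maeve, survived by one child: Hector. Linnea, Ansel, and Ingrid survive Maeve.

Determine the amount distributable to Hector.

The spouse counts as an additional share at the children's level, so there are 5 primary shares of £56,000. Carmen takes one such share (£56,000).
The children's combined portion (£224,000) is divided into 4 shares of £56,000: Linnea, Ansel, and Ingrid each take £56,000; Benedek's £56,000 share passes to Benedek's issue.
Benedek's share (£56,000) passes entirely to Hector.

Hector receives £56,000.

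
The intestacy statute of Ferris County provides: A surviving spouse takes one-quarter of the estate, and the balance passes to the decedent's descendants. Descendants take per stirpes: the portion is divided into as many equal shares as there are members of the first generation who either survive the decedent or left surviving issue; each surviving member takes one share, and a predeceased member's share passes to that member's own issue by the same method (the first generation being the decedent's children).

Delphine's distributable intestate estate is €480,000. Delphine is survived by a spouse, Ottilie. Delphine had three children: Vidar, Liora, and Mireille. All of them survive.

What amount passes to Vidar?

Vidar receives €120,000.

Ottilie takes one-quarter of €480,000 = €120,000. The remaining €360,000 passes to the descendants.
The descendants' portion (€360,000) is divided into 3 shares of €120,000: Vidar, Liora, and Mireille each take €120,000.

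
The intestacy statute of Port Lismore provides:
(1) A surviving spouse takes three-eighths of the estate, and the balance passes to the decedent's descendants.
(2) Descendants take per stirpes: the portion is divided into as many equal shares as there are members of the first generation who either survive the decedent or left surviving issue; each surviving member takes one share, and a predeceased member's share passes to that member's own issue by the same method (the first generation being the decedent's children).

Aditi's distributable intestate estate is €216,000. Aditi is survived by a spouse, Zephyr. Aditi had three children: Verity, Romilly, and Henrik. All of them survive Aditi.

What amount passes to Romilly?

Romilly receives €45,000.

Zephyr takes three-eighths of €216,000 = €81,000. The remaining €135,000 passes to the descendants.
The descendants' portion (€135,000) is divided into 3 shares of €45,000: Verity, Romilly, and Henrik each take €45,000.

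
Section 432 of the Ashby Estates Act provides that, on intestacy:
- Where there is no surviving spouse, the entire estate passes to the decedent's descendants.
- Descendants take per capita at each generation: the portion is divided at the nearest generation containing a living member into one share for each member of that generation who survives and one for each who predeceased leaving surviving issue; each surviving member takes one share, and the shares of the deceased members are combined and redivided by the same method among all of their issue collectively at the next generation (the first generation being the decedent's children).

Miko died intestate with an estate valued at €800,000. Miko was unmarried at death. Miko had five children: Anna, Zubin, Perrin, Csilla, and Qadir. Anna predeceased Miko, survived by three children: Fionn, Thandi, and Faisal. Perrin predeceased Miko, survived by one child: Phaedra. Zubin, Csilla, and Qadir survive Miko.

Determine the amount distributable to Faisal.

Faisal receives €80,000.

The entire €800,000 passes to the descendants.
That amount (€800,000) is divided at the children's generation into 5 shares of €160,000. Zubin, Csilla, and Qadir each take €160,000. The 2 shares of the deceased (Anna and Perrin) are combined into a pool of €320,000.
That pool (€320,000) is divided at the grandchildren's generation equally among Fionn, Thandi, Faisal, and Phaedra: €80,000 each.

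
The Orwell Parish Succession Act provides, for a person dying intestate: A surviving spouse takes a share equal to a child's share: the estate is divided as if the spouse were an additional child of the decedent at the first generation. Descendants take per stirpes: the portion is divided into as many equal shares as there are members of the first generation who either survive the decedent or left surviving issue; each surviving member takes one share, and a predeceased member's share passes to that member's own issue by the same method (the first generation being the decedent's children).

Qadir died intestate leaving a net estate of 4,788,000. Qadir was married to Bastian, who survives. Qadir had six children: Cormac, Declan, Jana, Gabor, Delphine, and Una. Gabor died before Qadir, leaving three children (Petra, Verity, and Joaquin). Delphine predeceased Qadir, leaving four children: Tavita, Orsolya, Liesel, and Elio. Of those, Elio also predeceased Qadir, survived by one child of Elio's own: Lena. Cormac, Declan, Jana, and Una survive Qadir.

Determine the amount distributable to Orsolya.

Orsolya receives 171,000.

The spouse counts as an additional share at the children's level, so there are 7 primary shares of 684,000. Bastian takes one such share (684,000).
The children's combined portion (4,104,000) is divided into 6 shares of 684,000: Cormac, Declan, Jana, and Una each take 684,000; Gabor's 684,000 share passes to Gabor's issue; Delphine's 684,000 share passes to Delphine's issue.
Gabor's share (684,000) is divided into 3 shares of 228,000: Petra, Verity, and Joaquin each take 228,000.
Delphine's share (684,000) is divided into 4 shares of 171,000: Tavita, Orsolya, and Liesel each take 171,000; Elio's 171,000 share passes to Elio's issue.
Elio's share (171,000) passes entirely to Lena.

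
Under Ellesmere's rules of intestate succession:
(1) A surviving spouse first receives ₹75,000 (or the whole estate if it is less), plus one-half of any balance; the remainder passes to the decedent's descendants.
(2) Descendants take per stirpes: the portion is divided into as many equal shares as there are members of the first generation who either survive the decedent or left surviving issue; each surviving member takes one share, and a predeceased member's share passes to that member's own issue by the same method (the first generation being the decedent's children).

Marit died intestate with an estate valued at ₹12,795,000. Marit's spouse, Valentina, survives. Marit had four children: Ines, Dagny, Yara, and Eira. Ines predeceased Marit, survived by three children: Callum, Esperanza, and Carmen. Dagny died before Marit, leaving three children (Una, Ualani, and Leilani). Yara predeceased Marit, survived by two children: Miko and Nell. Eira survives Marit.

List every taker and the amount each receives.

Valentina: ₹6,435,000; Callum: ₹530,000; Esperanza: ₹530,000; Carmen: ₹530,000; Una: ₹530,000; Ualani: ₹530,000; Leilani: ₹530,000; Miko: ₹795,000; Nell: ₹795,000; Eira: ₹1,590,000

Valentina first takes ₹75,000, leaving a balance of ₹12,720,000. Valentina then takes one-half of the balance (₹6,360,000), for a total of ₹6,435,000. The remaining ₹6,360,000 passes to the descendants.
The descendants' portion (₹6,360,000) is divided into 4 shares of ₹1,590,000: Eira takes ₹1,590,000; Ines's ₹1,590,000 share passes to Ines's issue; Dagny's ₹1,590,000 share passes to Dagny's issue; Yara's ₹1,590,000 share passes to Yara's issue.
Ines's share (₹1,590,000) is divided into 3 shares of ₹530,000: Callum, Esperanza, and Carmen each take ₹530,000.
Dagny's share (₹1,590,000) is divided into 3 shares of ₹530,000: Una, Ualani, and Leilani each take ₹530,000.
Yara's share (₹1,590,000) is divided into 2 shares of ₹795,000: Miko and Nell each take ₹795,000.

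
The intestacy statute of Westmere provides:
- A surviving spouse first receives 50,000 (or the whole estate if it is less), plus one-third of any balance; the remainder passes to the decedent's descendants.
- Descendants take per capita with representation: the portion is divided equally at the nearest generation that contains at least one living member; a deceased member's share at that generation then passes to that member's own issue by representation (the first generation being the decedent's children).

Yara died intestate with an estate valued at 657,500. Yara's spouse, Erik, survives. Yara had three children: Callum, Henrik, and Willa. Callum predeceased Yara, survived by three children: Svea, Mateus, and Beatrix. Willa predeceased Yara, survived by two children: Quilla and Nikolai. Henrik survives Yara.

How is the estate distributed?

Erik first takes 50,000, leaving a balance of 607,500. Erik then takes one-third of the balance (202,500), for a total of 252,500. The remaining 405,000 passes to the descendants.
The descendants' portion (405,000) is divided into 3 shares of 135,000: Henrik takes 135,000; Callum's 135,000 share passes to Callum's issue; Willa's 135,000 share passes to Willa's issue.
Callum's share (135,000) is divided into 3 shares of 45,000: Svea, Mateus, and Beatrix each take 45,000.
Willa's share (135,000) is divided into 2 shares of 67,500: Quilla and Nikolai each take 67,500.

Erik: 252,500; Svea: 45,000; Mateus: 45,000; Beatrix: 45,000; Henrik: 135,000; Quilla: 67,500; Nikolai: 67,500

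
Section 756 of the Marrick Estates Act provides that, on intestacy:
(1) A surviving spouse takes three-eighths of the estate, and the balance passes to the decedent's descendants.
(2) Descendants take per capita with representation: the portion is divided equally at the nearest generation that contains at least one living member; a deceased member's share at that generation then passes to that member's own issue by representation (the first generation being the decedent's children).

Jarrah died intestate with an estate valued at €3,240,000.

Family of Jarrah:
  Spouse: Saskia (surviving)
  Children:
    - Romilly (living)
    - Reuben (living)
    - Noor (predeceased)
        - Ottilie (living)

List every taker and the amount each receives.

Saskia takes three-eighths of €3,240,000 = €1,215,000. The remaining €2,025,000 passes to the descendants.
The descendants' portion (€2,025,000) is divided into 3 shares of €675,000: Romilly and Reuben each take €675,000; Noor's €675,000 share passes to Noor's issue.
Noor's share (€675,000) passes entirely to Ottilie.

Saskia: €1,215,000; Romilly: €675,000; Reuben: €675,000; Ottilie: €675,000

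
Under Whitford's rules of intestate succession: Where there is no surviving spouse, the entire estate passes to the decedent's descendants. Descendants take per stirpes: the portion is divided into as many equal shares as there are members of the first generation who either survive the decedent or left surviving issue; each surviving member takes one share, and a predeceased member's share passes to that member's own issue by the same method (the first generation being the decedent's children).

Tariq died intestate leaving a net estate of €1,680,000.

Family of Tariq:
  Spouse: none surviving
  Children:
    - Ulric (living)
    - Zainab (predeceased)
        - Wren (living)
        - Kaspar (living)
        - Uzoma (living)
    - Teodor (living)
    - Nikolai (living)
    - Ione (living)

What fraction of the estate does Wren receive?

The entire €1,680,000 passes to the descendants.
That amount (€1,680,000) is divided into 5 shares of €336,000: Ulric, Teodor, Nikolai, and Ione each take €336,000; Zainab's €336,000 share passes to Zainab's issue.
Zainab's share (€336,000) is divided into 3 shares of €112,000: Wren, Kaspar, and Uzoma each take €112,000.

Wren receives 1/15 of the estate.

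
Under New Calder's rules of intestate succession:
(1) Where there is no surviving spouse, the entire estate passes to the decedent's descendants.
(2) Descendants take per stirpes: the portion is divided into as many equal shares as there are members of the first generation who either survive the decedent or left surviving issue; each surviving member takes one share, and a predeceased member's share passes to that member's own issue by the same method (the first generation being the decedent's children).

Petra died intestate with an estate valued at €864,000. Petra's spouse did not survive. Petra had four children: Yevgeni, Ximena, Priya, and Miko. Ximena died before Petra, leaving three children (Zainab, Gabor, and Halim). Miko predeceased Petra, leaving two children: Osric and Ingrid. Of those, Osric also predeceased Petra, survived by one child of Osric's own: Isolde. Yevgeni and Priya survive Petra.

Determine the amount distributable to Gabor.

Gabor receives €72,000.

The entire €864,000 passes to the descendants.
That amount (€864,000) is divided into 4 shares of €216,000: Yevgeni and Priya each take €216,000; Ximena's €216,000 share passes to Ximena's issue; Miko's €216,000 share passes to Miko's issue.
Ximena's share (€216,000) is divided into 3 shares of €72,000: Zainab, Gabor, and Halim each take €72,000.
Miko's share (€216,000) is divided into 2 shares of €108,000: Ingrid takes €108,000; Osric's €108,000 share passes to Osric's issue.
Osric's share (€108,000) passes entirely to Isolde.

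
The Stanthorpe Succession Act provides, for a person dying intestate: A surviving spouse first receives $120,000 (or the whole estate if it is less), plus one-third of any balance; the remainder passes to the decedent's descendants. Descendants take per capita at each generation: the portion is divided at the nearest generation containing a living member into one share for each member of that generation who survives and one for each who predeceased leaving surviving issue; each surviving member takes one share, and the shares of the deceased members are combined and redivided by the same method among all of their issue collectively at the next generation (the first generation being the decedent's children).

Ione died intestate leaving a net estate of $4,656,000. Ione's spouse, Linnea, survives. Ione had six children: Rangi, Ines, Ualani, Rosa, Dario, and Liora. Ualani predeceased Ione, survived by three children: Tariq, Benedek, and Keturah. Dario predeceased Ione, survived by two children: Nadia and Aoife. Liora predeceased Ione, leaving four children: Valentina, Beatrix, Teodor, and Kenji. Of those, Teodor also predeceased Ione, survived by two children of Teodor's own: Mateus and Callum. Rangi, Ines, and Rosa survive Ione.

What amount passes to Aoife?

Aoife receives $168,000.

Linnea first takes $120,000, leaving a balance of $4,536,000. Linnea then takes one-third of the balance ($1,512,000), for a total of $1,632,000. The remaining $3,024,000 passes to the descendants.
The descendants' portion ($3,024,000) is divided at the children's generation into 6 shares of $504,000. Rangi, Ines, and Rosa each take $504,000. The 3 shares of the deceased (Ualani, Dario, and Liora) are combined into a pool of $1,512,000.
That pool ($1,512,000) is divided at the grandchildren's generation into 9 shares of $168,000. Tariq, Benedek, Keturah, Nadia, Aoife, Valentina, Beatrix, and Kenji each take $168,000. The remaining share for the deceased Teodor ($168,000) is carried to the next generation.
That pool ($168,000) is divided at the great-grandchildren's generation equally among Mateus and Callum: $84,000 each.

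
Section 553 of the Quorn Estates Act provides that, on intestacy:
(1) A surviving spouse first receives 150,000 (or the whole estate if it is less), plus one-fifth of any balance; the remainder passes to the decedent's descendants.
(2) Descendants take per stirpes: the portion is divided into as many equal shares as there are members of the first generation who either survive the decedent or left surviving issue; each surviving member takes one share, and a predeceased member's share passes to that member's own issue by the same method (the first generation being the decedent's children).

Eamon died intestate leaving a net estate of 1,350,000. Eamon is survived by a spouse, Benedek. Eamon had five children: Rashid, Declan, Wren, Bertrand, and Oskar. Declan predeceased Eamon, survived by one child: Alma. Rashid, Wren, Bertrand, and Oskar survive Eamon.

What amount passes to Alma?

Benedek first takes 150,000, leaving a balance of 1,200,000. Benedek then takes one-fifth of the balance (240,000), for a total of 390,000. The remaining 960,000 passes to the descendants.
The descendants' portion (960,000) is divided into 5 shares of 192,000: Rashid, Wren, Bertrand, and Oskar each take 192,000; Declan's 192,000 share passes to Declan's issue.
Declan's share (192,000) passes entirely to Alma.

Alma receives 192,000.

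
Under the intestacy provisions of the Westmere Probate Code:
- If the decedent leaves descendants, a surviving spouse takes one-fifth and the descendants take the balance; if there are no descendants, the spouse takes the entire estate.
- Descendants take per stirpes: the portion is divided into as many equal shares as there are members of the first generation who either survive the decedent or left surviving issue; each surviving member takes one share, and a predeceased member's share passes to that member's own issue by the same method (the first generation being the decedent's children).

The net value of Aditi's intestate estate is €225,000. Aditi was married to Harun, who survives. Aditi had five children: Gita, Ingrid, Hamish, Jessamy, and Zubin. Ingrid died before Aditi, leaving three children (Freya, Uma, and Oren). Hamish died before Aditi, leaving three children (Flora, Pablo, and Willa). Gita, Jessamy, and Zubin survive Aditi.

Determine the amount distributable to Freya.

Harun takes one-fifth of €225,000 = €45,000. The remaining €180,000 passes to the descendants.
The descendants' portion (€180,000) is divided into 5 shares of €36,000: Gita, Jessamy, and Zubin each take €36,000; Ingrid's €36,000 share passes to Ingrid's issue; Hamish's €36,000 share passes to Hamish's issue.
Ingrid's share (€36,000) is divided into 3 shares of €12,000: Freya, Uma, and Oren each take €12,000.
Hamish's share (€36,000) is divided into 3 shares of €12,000: Flora, Pablo, and Willa each take €12,000.

Freya receives €12,000.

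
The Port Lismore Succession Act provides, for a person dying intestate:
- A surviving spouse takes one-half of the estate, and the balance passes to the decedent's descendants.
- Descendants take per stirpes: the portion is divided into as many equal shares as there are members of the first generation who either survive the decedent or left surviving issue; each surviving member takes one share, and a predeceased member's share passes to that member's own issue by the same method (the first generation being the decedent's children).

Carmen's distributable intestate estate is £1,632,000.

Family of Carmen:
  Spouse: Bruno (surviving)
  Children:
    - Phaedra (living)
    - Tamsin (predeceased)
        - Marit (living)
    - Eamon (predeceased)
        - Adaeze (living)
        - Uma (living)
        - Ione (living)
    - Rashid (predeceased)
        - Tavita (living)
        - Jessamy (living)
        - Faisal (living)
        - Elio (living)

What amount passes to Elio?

Bruno takes one-half of £1,632,000 = £816,000. The remaining £816,000 passes to the descendants.
The descendants' portion (£816,000) is divided into 4 shares of £204,000: Phaedra takes £204,000; Tamsin's £204,000 share passes to Tamsin's issue; Eamon's £204,000 share passes to Eamon's issue; Rashid's £204,000 share passes to Rashid's issue.
Tamsin's share (£204,000) passes entirely to Marit.
Eamon's share (£204,000) is divided into 3 shares of £68,000: Adaeze, Uma, and Ione each take £68,000.
Rashid's share (£204,000) is divided into 4 shares of £51,000: Tavita, Jessamy, Faisal, and Elio each take £51,000.

Elio receives £51,000.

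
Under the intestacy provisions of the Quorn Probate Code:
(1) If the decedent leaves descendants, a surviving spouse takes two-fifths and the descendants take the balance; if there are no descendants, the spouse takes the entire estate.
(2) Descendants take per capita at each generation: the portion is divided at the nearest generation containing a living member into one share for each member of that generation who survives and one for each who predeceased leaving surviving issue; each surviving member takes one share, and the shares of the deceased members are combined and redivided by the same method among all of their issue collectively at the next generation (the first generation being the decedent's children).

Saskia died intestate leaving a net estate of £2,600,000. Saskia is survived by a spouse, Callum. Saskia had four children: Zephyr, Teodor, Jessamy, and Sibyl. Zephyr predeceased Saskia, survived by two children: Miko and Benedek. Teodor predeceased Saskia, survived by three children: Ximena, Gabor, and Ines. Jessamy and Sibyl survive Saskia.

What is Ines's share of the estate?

Ines receives £156,000.

Callum takes two-fifths of £2,600,000 = £1,040,000. The remaining £1,560,000 passes to the descendants.
The descendants' portion (£1,560,000) is divided at the children's generation into 4 shares of £390,000. Jessamy and Sibyl each take £390,000. The 2 shares of the deceased (Zephyr and Teodor) are combined into a pool of £780,000.
That pool (£780,000) is divided at the grandchildren's generation equally among Miko, Benedek, Ximena, Gabor, and Ines: £156,000 each.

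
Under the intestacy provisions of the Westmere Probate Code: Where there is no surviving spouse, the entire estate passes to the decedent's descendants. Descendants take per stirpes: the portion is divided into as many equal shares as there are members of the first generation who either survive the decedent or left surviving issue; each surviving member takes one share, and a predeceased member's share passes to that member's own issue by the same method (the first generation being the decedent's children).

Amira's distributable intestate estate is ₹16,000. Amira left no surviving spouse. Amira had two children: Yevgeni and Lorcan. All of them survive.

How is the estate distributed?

Yevgeni: ₹8,000; Lorcan: ₹8,000

The entire ₹16,000 passes to the descendants.
That amount (₹16,000) is divided into 2 shares of ₹8,000: Yevgeni and Lorcan each take ₹8,000.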